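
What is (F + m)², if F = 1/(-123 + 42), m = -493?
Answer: 1594724356/6561 ≈ 2.4306e+5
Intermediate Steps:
F = -1/81 (F = 1/(-81) = -1/81 ≈ -0.012346)
(F + m)² = (-1/81 - 493)² = (-39934/81)² = 1594724356/6561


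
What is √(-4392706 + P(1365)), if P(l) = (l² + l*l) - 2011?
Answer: I*√668267 ≈ 817.48*I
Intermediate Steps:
P(l) = -2011 + 2*l² (P(l) = (l² + l²) - 2011 = 2*l² - 2011 = -2011 + 2*l²)
√(-4392706 + P(1365)) = √(-4392706 + (-2011 + 2*1365²)) = √(-4392706 + (-2011 + 2*1863225)) = √(-4392706 + (-2011 + 3726450)) = √(-4392706 + 3724439) = √(-668267) = I*√668267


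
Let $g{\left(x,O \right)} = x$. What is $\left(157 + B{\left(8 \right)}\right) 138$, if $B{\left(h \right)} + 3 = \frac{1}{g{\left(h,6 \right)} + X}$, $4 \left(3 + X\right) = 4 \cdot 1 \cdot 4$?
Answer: $\frac{63802}{3} \approx 21267.0$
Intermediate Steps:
$X = 1$ ($X = -3 + \frac{4 \cdot 1 \cdot 4}{4} = -3 + \frac{4 \cdot 4}{4} = -3 + \frac{1}{4} \cdot 16 = -3 + 4 = 1$)
$B{\left(h \right)} = -3 + \frac{1}{1 + h}$ ($B{\left(h \right)} = -3 + \frac{1}{h + 1} = -3 + \frac{1}{1 + h}$)
$\left(157 + B{\left(8 \right)}\right) 138 = \left(157 + \frac{-2 - 24}{1 + 8}\right) 138 = \left(157 + \frac{-2 - 24}{9}\right) 138 = \left(157 + \frac{1}{9} \left(-26\right)\right) 138 = \left(157 - \frac{26}{9}\right) 138 = \frac{1387}{9} \cdot 138 = \frac{63802}{3}$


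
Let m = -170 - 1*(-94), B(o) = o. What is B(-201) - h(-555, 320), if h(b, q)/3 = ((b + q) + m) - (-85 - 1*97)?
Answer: 186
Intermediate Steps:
m = -76 (m = -170 + 94 = -76)
h(b, q) = 318 + 3*b + 3*q (h(b, q) = 3*(((b + q) - 76) - (-85 - 1*97)) = 3*((-76 + b + q) - (-85 - 97)) = 3*((-76 + b + q) - 1*(-182)) = 3*((-76 + b + q) + 182) = 3*(106 + b + q) = 318 + 3*b + 3*q)
B(-201) - h(-555, 320) = -201 - (318 + 3*(-555) + 3*320) = -201 - (318 - 1665 + 960) = -201 - 1*(-387) = -201 + 387 = 186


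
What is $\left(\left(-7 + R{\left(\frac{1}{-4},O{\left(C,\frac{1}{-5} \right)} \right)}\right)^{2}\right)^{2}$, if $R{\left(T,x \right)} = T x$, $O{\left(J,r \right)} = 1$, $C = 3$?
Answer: $\frac{707281}{256} \approx 2762.8$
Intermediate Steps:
$\left(\left(-7 + R{\left(\frac{1}{-4},O{\left(C,\frac{1}{-5} \right)} \right)}\right)^{2}\right)^{2} = \left(\left(-7 + \frac{1}{-4} \cdot 1\right)^{2}\right)^{2} = \left(\left(-7 - \frac{1}{4}\right)^{2}\right)^{2} = \left(\left(- \frac{29}{4}\right)^{2}\right)^{2} = \left(\frac{841}{16}\right)^{2} = \frac{707281}{256}$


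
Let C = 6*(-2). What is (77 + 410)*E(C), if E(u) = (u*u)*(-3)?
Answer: -210384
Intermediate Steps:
C = -12
E(u) = -3*u² (E(u) = u²*(-3) = -3*u²)
(77 + 410)*E(C) = (77 + 410)*(-3*(-12)²) = 487*(-3*144) = 487*(-432) = -210384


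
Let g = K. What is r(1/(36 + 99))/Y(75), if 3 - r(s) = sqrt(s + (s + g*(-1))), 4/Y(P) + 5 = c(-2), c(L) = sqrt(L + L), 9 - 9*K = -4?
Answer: -(5 - 2*I)*(135 - I*sqrt(2895))/180 ≈ -3.1522 + 2.9946*I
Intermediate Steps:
K = 13/9 (K = 1 - 1/9*(-4) = 1 + 4/9 = 13/9 ≈ 1.4444)
c(L) = sqrt(2)*sqrt(L) (c(L) = sqrt(2*L) = sqrt(2)*sqrt(L))
g = 13/9 ≈ 1.4444
Y(P) = 4*(-5 - 2*I)/29 (Y(P) = 4/(-5 + sqrt(2)*sqrt(-2)) = 4/(-5 + sqrt(2)*(I*sqrt(2))) = 4/(-5 + 2*I) = 4*((-5 - 2*I)/29) = 4*(-5 - 2*I)/29)
r(s) = 3 - sqrt(-13/9 + 2*s) (r(s) = 3 - sqrt(s + (s + (13/9)*(-1))) = 3 - sqrt(s + (s - 13/9)) = 3 - sqrt(s + (-13/9 + s)) = 3 - sqrt(-13/9 + 2*s))
r(1/(36 + 99))/Y(75) = (3 - sqrt(-13 + 18/(36 + 99))/3)/(-20/29 - 8*I/29) = (3 - sqrt(-13 + 18/135)/3)*(29*(-20/29 + 8*I/29)/16) = (3 - sqrt(-13 + 18*(1/135))/3)*(29*(-20/29 + 8*I/29)/16) = (3 - sqrt(-13 + 2/15)/3)*(29*(-20/29 + 8*I/29)/16) = (3 - I*sqrt(2895)/45)*(29*(-20/29 + 8*I/29)/16) = 29*(3 - I*sqrt(2895)/45)*(-20/29 + 8*I/29)/16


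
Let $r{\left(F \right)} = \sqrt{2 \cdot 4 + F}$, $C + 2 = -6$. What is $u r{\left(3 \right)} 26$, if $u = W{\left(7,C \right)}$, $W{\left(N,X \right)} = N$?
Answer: $182 \sqrt{11} \approx 603.63$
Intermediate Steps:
$C = -8$ ($C = -2 - 6 = -8$)
$u = 7$
$r{\left(F \right)} = \sqrt{8 + F}$
$u r{\left(3 \right)} 26 = 7 \sqrt{8 + 3} \cdot 26 = 7 \sqrt{11} \cdot 26 = 182 \sqrt{11}$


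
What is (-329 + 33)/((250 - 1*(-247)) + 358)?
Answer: -296/855 ≈ -0.34620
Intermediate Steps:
(-329 + 33)/((250 - 1*(-247)) + 358) = -296/((250 + 247) + 358) = -296/(497 + 358) = -296/855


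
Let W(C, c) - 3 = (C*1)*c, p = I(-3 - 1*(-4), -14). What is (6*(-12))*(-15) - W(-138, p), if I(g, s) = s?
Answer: -855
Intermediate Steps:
p = -14
W(C, c) = 3 + C*c (W(C, c) = 3 + (C*1)*c = 3 + C*c)
(6*(-12))*(-15) - W(-138, p) = (6*(-12))*(-15) - (3 - 138*(-14)) = -72*(-15) - (3 + 1932) = 1080 - 1*1935 = 1080 - 1935 = -855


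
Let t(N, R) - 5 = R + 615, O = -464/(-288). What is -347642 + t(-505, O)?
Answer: -6246367/18 ≈ -3.4702e+5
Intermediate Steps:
O = 29/18 (O = -464*(-1/288) = 29/18 ≈ 1.6111)
t(N, R) = 620 + R (t(N, R) = 5 + (R + 615) = 5 + (615 + R) = 620 + R)
-347642 + t(-505, O) = -347642 + (620 + 29/18) = -347642 + 11189/18 = -6246367/18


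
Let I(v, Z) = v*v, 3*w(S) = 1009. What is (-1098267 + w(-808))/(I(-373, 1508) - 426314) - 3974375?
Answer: -3424139359333/861555 ≈ -3.9744e+6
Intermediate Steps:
w(S) = 1009/3 (w(S) = (1/3)*1009 = 1009/3)
I(v, Z) = v**2
(-1098267 + w(-808))/(I(-373, 1508) - 426314) - 3974375 = (-1098267 + 1009/3)/((-373)**2 - 426314) - 3974375 = -3293792/(3*(139129 - 426314)) - 3974375 = -3293792/3/(-287185) - 3974375 = -3293792/3*(-1/287185) - 3974375 = 3293792/861555 - 3974375 = -3424139359333/861555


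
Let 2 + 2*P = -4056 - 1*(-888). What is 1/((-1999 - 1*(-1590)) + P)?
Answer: -1/1994 ≈ -0.00050150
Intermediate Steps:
P = -1585 (P = -1 + (-4056 - 1*(-888))/2 = -1 + (-4056 + 888)/2 = -1 + (½)*(-3168) = -1 - 1584 = -1585)
1/((-1999 - 1*(-1590)) + P) = 1/((-1999 - 1*(-1590)) - 1585) = 1/((-1999 + 1590) - 1585) = 1/(-409 - 1585) = 1/(-1994) = -1/1994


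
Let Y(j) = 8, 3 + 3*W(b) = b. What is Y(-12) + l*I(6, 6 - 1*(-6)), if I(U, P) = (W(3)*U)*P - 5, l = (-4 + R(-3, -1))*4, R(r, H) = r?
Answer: 148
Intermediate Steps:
W(b) = -1 + b/3
l = -28 (l = (-4 - 3)*4 = -7*4 = -28)
I(U, P) = -5 (I(U, P) = ((-1 + (⅓)*3)*U)*P - 5 = ((-1 + 1)*U)*P - 5 = (0*U)*P - 5 = 0*P - 5 = 0 - 5 = -5)
Y(-12) + l*I(6, 6 - 1*(-6)) = 8 - 28*(-5) = 8 + 140 = 148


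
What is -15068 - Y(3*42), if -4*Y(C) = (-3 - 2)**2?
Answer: -60247/4 ≈ -15062.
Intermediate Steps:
Y(C) = -25/4 (Y(C) = -(-3 - 2)**2/4 = -1/4*(-5)**2 = -1/4*25 = -25/4)
-15068 - Y(3*42) = -15068 - 1*(-25/4) = -15068 + 25/4 = -60247/4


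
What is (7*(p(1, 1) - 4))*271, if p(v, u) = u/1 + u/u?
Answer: -3794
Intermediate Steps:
p(v, u) = 1 + u (p(v, u) = u*1 + 1 = u + 1 = 1 + u)
(7*(p(1, 1) - 4))*271 = (7*((1 + 1) - 4))*271 = (7*(2 - 4))*271 = (7*(-2))*271 = -14*271 = -3794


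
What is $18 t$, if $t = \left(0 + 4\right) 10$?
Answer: $720$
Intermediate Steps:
$t = 40$ ($t = 4 \cdot 10 = 40$)
$18 t = 18 \cdot 40 = 720$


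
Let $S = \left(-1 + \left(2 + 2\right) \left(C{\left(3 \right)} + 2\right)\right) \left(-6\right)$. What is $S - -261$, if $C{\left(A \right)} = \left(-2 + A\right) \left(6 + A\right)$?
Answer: $3$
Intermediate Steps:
$S = -258$ ($S = \left(-1 + \left(2 + 2\right) \left(\left(-12 + 3^{2} + 4 \cdot 3\right) + 2\right)\right) \left(-6\right) = \left(-1 + 4 \left(\left(-12 + 9 + 12\right) + 2\right)\right) \left(-6\right) = \left(-1 + 4 \left(9 + 2\right)\right) \left(-6\right) = \left(-1 + 4 \cdot 11\right) \left(-6\right) = \left(-1 + 44\right) \left(-6\right) = 43 \left(-6\right) = -258$)
$S - -261 = -258 - -261 = -258 + 261 = 3$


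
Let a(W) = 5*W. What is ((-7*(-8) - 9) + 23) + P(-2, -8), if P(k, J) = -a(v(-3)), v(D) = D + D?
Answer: 100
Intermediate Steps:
v(D) = 2*D
P(k, J) = 30 (P(k, J) = -5*2*(-3) = -5*(-6) = -1*(-30) = 30)
((-7*(-8) - 9) + 23) + P(-2, -8) = ((-7*(-8) - 9) + 23) + 30 = ((56 - 9) + 23) + 30 = (47 + 23) + 30 = 70 + 30 = 100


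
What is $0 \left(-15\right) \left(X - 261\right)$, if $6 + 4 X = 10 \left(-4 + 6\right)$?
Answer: $0$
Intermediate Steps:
$X = \frac{7}{2}$ ($X = - \frac{3}{2} + \frac{10 \left(-4 + 6\right)}{4} = - \frac{3}{2} + \frac{10 \cdot 2}{4} = - \frac{3}{2} + \frac{1}{4} \cdot 20 = - \frac{3}{2} + 5 = \frac{7}{2} \approx 3.5$)
$0 \left(-15\right) \left(X - 261\right) = 0 \left(-15\right) \left(\frac{7}{2} - 261\right) = 0 \left(- \frac{515}{2}\right) = 0$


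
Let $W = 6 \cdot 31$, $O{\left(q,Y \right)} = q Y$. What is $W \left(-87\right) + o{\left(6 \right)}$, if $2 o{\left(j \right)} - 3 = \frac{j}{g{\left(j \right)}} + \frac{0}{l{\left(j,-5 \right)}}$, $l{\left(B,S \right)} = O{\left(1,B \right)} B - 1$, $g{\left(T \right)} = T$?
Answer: $-16180$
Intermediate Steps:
$O{\left(q,Y \right)} = Y q$
$W = 186$
$l{\left(B,S \right)} = -1 + B^{2}$ ($l{\left(B,S \right)} = B 1 B - 1 = B B - 1 = B^{2} - 1 = -1 + B^{2}$)
$o{\left(j \right)} = 2$ ($o{\left(j \right)} = \frac{3}{2} + \frac{\frac{j}{j} + \frac{0}{-1 + j^{2}}}{2} = \frac{3}{2} + \frac{1 + 0}{2} = \frac{3}{2} + \frac{1}{2} \cdot 1 = \frac{3}{2} + \frac{1}{2} = 2$)
$W \left(-87\right) + o{\left(6 \right)} = 186 \left(-87\right) + 2 = -16182 + 2 = -16180$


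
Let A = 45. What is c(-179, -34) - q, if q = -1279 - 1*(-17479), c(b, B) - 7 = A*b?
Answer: -24248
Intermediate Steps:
c(b, B) = 7 + 45*b
q = 16200 (q = -1279 + 17479 = 16200)
c(-179, -34) - q = (7 + 45*(-179)) - 1*16200 = (7 - 8055) - 16200 = -8048 - 16200 = -24248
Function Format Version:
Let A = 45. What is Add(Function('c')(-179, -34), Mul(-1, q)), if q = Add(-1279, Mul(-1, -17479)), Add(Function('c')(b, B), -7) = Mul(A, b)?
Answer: -24248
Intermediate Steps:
Function('c')(b, B) = Add(7, Mul(45, b))
q = 16200 (q = Add(-1279, 17479) = 16200)
Add(Function('c')(-179, -34), Mul(-1, q)) = Add(Add(7, Mul(45, -179)), Mul(-1, 16200)) = Add(Add(7, -8055), -16200) = Add(-8048, -16200) = -24248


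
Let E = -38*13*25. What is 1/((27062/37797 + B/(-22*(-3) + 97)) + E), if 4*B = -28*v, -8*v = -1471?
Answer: -49287288/609051913661 ≈ -8.0925e-5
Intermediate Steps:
v = 1471/8 (v = -⅛*(-1471) = 1471/8 ≈ 183.88)
B = -10297/8 (B = (-28*1471/8)/4 = (¼)*(-10297/2) = -10297/8 ≈ -1287.1)
E = -12350 (E = -494*25 = -12350)
1/((27062/37797 + B/(-22*(-3) + 97)) + E) = 1/((27062/37797 - 10297/(8*(-22*(-3) + 97))) - 12350) = 1/((27062*(1/37797) - 10297/(8*(66 + 97))) - 12350) = 1/((27062/37797 - 10297/8/163) - 12350) = 1/((27062/37797 - 10297/8*1/163) - 12350) = 1/((27062/37797 - 10297/1304) - 12350) = 1/(-353906861/49287288 - 12350) = 1/(-609051913661/49287288) = -49287288/609051913661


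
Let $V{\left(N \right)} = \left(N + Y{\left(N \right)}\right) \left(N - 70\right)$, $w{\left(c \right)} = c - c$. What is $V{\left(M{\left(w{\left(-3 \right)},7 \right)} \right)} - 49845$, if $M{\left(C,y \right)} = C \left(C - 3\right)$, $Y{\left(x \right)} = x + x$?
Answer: $-49845$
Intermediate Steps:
$w{\left(c \right)} = 0$
$Y{\left(x \right)} = 2 x$
$M{\left(C,y \right)} = C \left(-3 + C\right)$
$V{\left(N \right)} = 3 N \left(-70 + N\right)$ ($V{\left(N \right)} = \left(N + 2 N\right) \left(N - 70\right) = 3 N \left(-70 + N\right)$)
$V{\left(M{\left(w{\left(-3 \right)},7 \right)} \right)} - 49845 = 3 \cdot 0 \left(-3 + 0\right) \left(-70 + 0 \left(-3 + 0\right)\right) - 49845 = 3 \cdot 0 \left(-3\right) \left(-70 + 0 \left(-3\right)\right) - 49845 = 3 \cdot 0 \left(-70 + 0\right) - 49845 = 3 \cdot 0 \left(-70\right) - 49845 = 0 - 49845 = -49845$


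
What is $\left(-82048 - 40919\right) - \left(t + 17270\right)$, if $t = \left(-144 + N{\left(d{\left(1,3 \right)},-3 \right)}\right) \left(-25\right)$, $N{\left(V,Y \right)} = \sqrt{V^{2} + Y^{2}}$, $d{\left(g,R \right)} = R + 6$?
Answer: $-143837 + 75 \sqrt{10} \approx -1.436 \cdot 10^{5}$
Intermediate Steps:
$d{\left(g,R \right)} = 6 + R$
$t = 3600 - 75 \sqrt{10}$ ($t = \left(-144 + \sqrt{\left(6 + 3\right)^{2} + \left(-3\right)^{2}}\right) \left(-25\right) = \left(-144 + \sqrt{9^{2} + 9}\right) \left(-25\right) = \left(-144 + \sqrt{81 + 9}\right) \left(-25\right) = \left(-144 + \sqrt{90}\right) \left(-25\right) = \left(-144 + 3 \sqrt{10}\right) \left(-25\right) = 3600 - 75 \sqrt{10} \approx 3362.8$)
$\left(-82048 - 40919\right) - \left(t + 17270\right) = \left(-82048 - 40919\right) - \left(\left(3600 - 75 \sqrt{10}\right) + 17270\right) = -122967 - \left(20870 - 75 \sqrt{10}\right) = -143837 + 75 \sqrt{10}$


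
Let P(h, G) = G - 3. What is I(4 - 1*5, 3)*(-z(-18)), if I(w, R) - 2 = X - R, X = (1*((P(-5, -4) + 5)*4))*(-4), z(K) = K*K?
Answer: -10044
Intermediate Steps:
z(K) = K²
P(h, G) = -3 + G
X = 32 (X = (1*(((-3 - 4) + 5)*4))*(-4) = (1*((-7 + 5)*4))*(-4) = (1*(-2*4))*(-4) = (1*(-8))*(-4) = -8*(-4) = 32)
I(w, R) = 34 - R (I(w, R) = 2 + (32 - R) = 34 - R)
I(4 - 1*5, 3)*(-z(-18)) = (34 - 1*3)*(-1*(-18)²) = (34 - 3)*(-1*324) = 31*(-324) = -10044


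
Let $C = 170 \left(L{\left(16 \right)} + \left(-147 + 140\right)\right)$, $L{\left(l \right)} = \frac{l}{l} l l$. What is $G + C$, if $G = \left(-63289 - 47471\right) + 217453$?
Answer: $149023$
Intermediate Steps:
$L{\left(l \right)} = l^{2}$ ($L{\left(l \right)} = 1 l l = l l = l^{2}$)
$C = 42330$ ($C = 170 \left(16^{2} + \left(-147 + 140\right)\right) = 170 \left(256 - 7\right) = 170 \cdot 249 = 42330$)
$G = 106693$ ($G = -110760 + 217453 = 106693$)
$G + C = 106693 + 42330 = 149023$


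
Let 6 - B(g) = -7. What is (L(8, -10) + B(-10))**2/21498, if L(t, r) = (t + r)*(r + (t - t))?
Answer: 363/7166 ≈ 0.050656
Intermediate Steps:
L(t, r) = r*(r + t) (L(t, r) = (r + t)*(r + 0) = (r + t)*r = r*(r + t))
B(g) = 13 (B(g) = 6 - 1*(-7) = 6 + 7 = 13)
(L(8, -10) + B(-10))**2/21498 = (-10*(-10 + 8) + 13)**2/21498 = (-10*(-2) + 13)**2*(1/21498) = (20 + 13)**2*(1/21498) = 33**2*(1/21498) = 1089*(1/21498) = 363/7166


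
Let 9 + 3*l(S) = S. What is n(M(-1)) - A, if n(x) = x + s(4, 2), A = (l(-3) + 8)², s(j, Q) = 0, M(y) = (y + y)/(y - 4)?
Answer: -78/5 ≈ -15.600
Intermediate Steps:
l(S) = -3 + S/3
M(y) = 2*y/(-4 + y) (M(y) = (2*y)/(-4 + y) = 2*y/(-4 + y))
A = 16 (A = ((-3 + (⅓)*(-3)) + 8)² = ((-3 - 1) + 8)² = (-4 + 8)² = 4² = 16)
n(x) = x (n(x) = x + 0 = x)
n(M(-1)) - A = 2*(-1)/(-4 - 1) - 1*16 = 2*(-1)/(-5) - 16 = 2*(-1)*(-⅕) - 16 = ⅖ - 16 = -78/5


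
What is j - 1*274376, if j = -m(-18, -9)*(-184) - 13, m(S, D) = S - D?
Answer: -276045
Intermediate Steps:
j = -1669 (j = -(-18 - 1*(-9))*(-184) - 13 = -(-18 + 9)*(-184) - 13 = -1*(-9)*(-184) - 13 = 9*(-184) - 13 = -1656 - 13 = -1669)
j - 1*274376 = -1669 - 1*274376 = -1669 - 274376 = -276045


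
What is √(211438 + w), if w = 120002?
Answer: 4*√20715 ≈ 575.71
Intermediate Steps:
√(211438 + w) = √(211438 + 120002) = √331440 = 4*√20715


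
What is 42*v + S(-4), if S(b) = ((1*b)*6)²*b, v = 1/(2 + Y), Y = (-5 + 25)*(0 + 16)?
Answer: -52989/23 ≈ -2303.9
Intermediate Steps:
Y = 320 (Y = 20*16 = 320)
v = 1/322 (v = 1/(2 + 320) = 1/322 ≈ 0.0031056)
S(b) = 36*b³ (S(b) = (b*6)²*b = (6*b)²*b = (36*b²)*b = 36*b³)
42*v + S(-4) = 42*(1/322) + 36*(-4)³ = 3/23 + 36*(-64) = 3/23 - 2304 = -52989/23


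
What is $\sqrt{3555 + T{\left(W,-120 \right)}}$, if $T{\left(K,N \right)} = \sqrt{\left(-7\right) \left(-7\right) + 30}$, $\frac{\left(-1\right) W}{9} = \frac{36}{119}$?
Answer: $\sqrt{3555 + \sqrt{79}} \approx 59.698$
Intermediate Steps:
$W = - \frac{324}{119}$ ($W = - 9 \cdot \frac{36}{119} = - 9 \cdot 36 \cdot \frac{1}{119} = \left(-9\right) \frac{36}{119} = - \frac{324}{119} \approx -2.7227$)
$T{\left(K,N \right)} = \sqrt{79}$ ($T{\left(K,N \right)} = \sqrt{49 + 30} = \sqrt{79}$)
$\sqrt{3555 + T{\left(W,-120 \right)}} = \sqrt{3555 + \sqrt{79}}$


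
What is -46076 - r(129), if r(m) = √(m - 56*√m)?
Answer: -46076 - √(129 - 56*√129) ≈ -46076.0 - 22.517*I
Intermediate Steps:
-46076 - r(129) = -46076 - √(129 - 56*√129)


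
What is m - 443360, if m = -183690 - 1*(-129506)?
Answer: -497544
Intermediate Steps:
m = -54184 (m = -183690 + 129506 = -54184)
m - 443360 = -54184 - 443360 = -497544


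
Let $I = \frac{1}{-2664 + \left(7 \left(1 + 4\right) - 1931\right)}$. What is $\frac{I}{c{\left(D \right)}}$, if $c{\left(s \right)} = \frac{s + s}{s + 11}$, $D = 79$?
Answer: $- \frac{3}{24016} \approx -0.00012492$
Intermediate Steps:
$c{\left(s \right)} = \frac{2 s}{11 + s}$
$I = - \frac{1}{4560}$ ($I = \frac{1}{-2664 + \left(7 \cdot 5 - 1931\right)} = \frac{1}{-2664 + \left(35 - 1931\right)} = \frac{1}{-2664 - 1896} = \frac{1}{-4560} = - \frac{1}{4560} \approx -0.0002193$)
$\frac{I}{c{\left(D \right)}} = - \frac{1}{4560 \cdot 2 \cdot 79 \frac{1}{11 + 79}} = - \frac{1}{4560 \cdot 2 \cdot 79 \cdot \frac{1}{90}} = - \frac{1}{4560 \cdot \frac{79}{45}} = \left(- \frac{1}{4560}\right) \frac{45}{79} = - \frac{3}{24016}$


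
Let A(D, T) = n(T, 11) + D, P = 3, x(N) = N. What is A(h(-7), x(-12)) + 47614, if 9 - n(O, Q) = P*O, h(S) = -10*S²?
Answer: 47169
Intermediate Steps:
n(O, Q) = 9 - 3*O
A(D, T) = 9 + D - 3*T (A(D, T) = (9 - 3*T) + D = 9 + D - 3*T)
A(h(-7), x(-12)) + 47614 = (9 - 10*(-7)² - 3*(-12)) + 47614 = (9 - 10*49 + 36) + 47614 = (9 - 490 + 36) + 47614 = -445 + 47614 = 47169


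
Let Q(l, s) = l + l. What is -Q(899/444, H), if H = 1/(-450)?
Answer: -899/222 ≈ -4.0495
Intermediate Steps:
H = -1/450 ≈ -0.0022222
Q(l, s) = 2*l
-Q(899/444, H) = -2*899/444 = -1*899/222 = -899/222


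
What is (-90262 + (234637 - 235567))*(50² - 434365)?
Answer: 39382633080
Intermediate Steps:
(-90262 + (234637 - 235567))*(50² - 434365) = (-90262 - 930)*(2500 - 434365) = -91192*(-431865) = 39382633080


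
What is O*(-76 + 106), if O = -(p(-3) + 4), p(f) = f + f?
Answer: 60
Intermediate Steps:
p(f) = 2*f
O = 2 (O = -(2*(-3) + 4) = -(-6 + 4) = -1*(-2) = 2)
O*(-76 + 106) = 2*(-76 + 106) = 2*30 = 60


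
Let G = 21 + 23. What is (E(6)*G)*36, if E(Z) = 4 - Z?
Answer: -3168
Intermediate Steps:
G = 44
(E(6)*G)*36 = ((4 - 1*6)*44)*36 = ((4 - 6)*44)*36 = -2*44*36 = -88*36 = -3168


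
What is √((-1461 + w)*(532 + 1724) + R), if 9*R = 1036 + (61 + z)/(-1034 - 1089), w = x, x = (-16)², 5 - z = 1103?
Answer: 7*I*√2250371200165/6369 ≈ 1648.7*I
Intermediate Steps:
z = -1098 (z = 5 - 1*1103 = 5 - 1103 = -1098)
x = 256
w = 256
R = 2200465/19107 (R = (1036 + (61 - 1098)/(-1034 - 1089))/9 = (1036 - 1037/(-2123))/9 = (1036 - 1037*(-1/2123))/9 = (1036 + 1037/2123)/9 = (⅑)*(2200465/2123) = 2200465/19107 ≈ 115.17)
√((-1461 + w)*(532 + 1724) + R) = √((-1461 + 256)*(532 + 1724) + 2200465/19107) = √(-1205*2256 + 2200465/19107) = √(-2718480 + 2200465/19107) = √(-51939796895/19107) = 7*I*√2250371200165/6369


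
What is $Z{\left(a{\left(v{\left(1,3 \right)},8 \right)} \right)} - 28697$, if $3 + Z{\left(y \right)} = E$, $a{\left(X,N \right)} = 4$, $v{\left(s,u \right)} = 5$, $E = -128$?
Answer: $-28828$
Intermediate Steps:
$Z{\left(y \right)} = -131$ ($Z{\left(y \right)} = -3 - 128 = -131$)
$Z{\left(a{\left(v{\left(1,3 \right)},8 \right)} \right)} - 28697 = -131 - 28697 = -28828$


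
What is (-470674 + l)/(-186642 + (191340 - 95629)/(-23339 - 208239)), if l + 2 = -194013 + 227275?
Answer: 101295459292/43222276787 ≈ 2.3436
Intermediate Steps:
l = 33260 (l = -2 + (-194013 + 227275) = -2 + 33262 = 33260)
(-470674 + l)/(-186642 + (191340 - 95629)/(-23339 - 208239)) = (-470674 + 33260)/(-186642 + (191340 - 95629)/(-23339 - 208239)) = -437414/(-186642 + 95711/(-231578)) = -437414/(-186642 + 95711*(-1/231578)) = -437414/(-186642 - 95711/231578) = -437414/(-43222276787/231578) = -437414*(-231578/43222276787) = 101295459292/43222276787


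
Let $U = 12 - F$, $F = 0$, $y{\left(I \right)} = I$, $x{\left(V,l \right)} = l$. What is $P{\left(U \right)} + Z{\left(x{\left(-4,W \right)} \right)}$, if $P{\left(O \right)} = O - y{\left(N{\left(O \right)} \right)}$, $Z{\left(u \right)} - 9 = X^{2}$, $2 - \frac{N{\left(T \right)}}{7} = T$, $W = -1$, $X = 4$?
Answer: $107$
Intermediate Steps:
$N{\left(T \right)} = 14 - 7 T$
$Z{\left(u \right)} = 25$ ($Z{\left(u \right)} = 9 + 4^{2} = 9 + 16 = 25$)
$U = 12$ ($U = 12 - 0 = 12 + 0 = 12$)
$P{\left(O \right)} = -14 + 8 O$ ($P{\left(O \right)} = O - \left(14 - 7 O\right) = O + \left(-14 + 7 O\right) = -14 + 8 O$)
$P{\left(U \right)} + Z{\left(x{\left(-4,W \right)} \right)} = \left(-14 + 8 \cdot 12\right) + 25 = \left(-14 + 96\right) + 25 = 82 + 25 = 107$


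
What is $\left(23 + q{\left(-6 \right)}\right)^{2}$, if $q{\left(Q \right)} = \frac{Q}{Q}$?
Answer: $576$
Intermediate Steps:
$q{\left(Q \right)} = 1$
$\left(23 + q{\left(-6 \right)}\right)^{2} = \left(23 + 1\right)^{2} = 24^{2} = 576$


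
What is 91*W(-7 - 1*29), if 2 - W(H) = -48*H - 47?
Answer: -152789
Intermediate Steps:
W(H) = 49 + 48*H (W(H) = 2 - (-48*H - 47) = 2 - (-47 - 48*H) = 2 + (47 + 48*H) = 49 + 48*H)
91*W(-7 - 1*29) = 91*(49 + 48*(-7 - 1*29)) = 91*(49 + 48*(-7 - 29)) = 91*(49 + 48*(-36)) = 91*(49 - 1728) = 91*(-1679) = -152789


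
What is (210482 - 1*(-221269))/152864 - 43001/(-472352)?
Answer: 205577884/70513297 ≈ 2.9154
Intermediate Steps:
(210482 - 1*(-221269))/152864 - 43001/(-472352) = (210482 + 221269)*(1/152864) - 43001*(-1/472352) = 431751*(1/152864) + 43001/472352 = 431751/152864 + 43001/472352 = 205577884/70513297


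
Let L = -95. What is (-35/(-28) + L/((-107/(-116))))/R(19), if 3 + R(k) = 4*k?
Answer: -43545/31244 ≈ -1.3937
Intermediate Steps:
R(k) = -3 + 4*k
(-35/(-28) + L/((-107/(-116))))/R(19) = (-35/(-28) - 95/((-107/(-116))))/(-3 + 4*19) = (-35*(-1/28) - 95/((-107*(-1/116))))/(-3 + 76) = (5/4 - 95/107/116)/73 = (5/4 - 95*116/107)*(1/73) = (5/4 - 11020/107)*(1/73) = -43545/428*1/73 = -43545/31244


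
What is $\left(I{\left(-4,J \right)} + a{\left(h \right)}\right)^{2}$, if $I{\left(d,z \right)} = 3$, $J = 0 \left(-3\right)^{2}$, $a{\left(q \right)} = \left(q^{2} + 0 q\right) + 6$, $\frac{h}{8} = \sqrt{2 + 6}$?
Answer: $271441$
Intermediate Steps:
$h = 16 \sqrt{2}$ ($h = 8 \sqrt{2 + 6} = 8 \sqrt{8} = 8 \cdot 2 \sqrt{2} = 16 \sqrt{2} \approx 22.627$)
$a{\left(q \right)} = 6 + q^{2}$ ($a{\left(q \right)} = \left(q^{2} + 0\right) + 6 = q^{2} + 6 = 6 + q^{2}$)
$J = 0$ ($J = 0 \cdot 9 = 0$)
$\left(I{\left(-4,J \right)} + a{\left(h \right)}\right)^{2} = \left(3 + \left(6 + \left(16 \sqrt{2}\right)^{2}\right)\right)^{2} = \left(3 + \left(6 + 512\right)\right)^{2} = \left(3 + 518\right)^{2} = 521^{2} = 271441$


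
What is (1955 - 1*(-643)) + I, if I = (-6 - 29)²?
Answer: 3823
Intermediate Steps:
I = 1225 (I = (-35)² = 1225)
(1955 - 1*(-643)) + I = (1955 - 1*(-643)) + 1225 = (1955 + 643) + 1225 = 2598 + 1225 = 3823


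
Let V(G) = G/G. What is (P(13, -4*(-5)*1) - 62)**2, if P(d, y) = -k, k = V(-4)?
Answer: 3969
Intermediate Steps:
V(G) = 1
k = 1
P(d, y) = -1 (P(d, y) = -1*1 = -1)
(P(13, -4*(-5)*1) - 62)**2 = (-1 - 62)**2 = (-63)**2 = 3969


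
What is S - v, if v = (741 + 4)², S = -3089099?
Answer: -3644124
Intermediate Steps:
v = 555025 (v = 745² = 555025)
S - v = -3089099 - 1*555025 = -3089099 - 555025 = -3644124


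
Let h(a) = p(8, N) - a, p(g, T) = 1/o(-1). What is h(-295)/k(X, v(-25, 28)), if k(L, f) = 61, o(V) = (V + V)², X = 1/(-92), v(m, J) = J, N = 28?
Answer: 1181/244 ≈ 4.8402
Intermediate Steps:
X = -1/92 ≈ -0.010870
o(V) = 4*V² (o(V) = (2*V)² = 4*V²)
p(g, T) = ¼ (p(g, T) = 1/(4*(-1)²) = 1/(4*1) = 1/4 = ¼)
h(a) = ¼ - a
h(-295)/k(X, v(-25, 28)) = (¼ - 1*(-295))/61 = (¼ + 295)*(1/61) = (1181/4)*(1/61) = 1181/244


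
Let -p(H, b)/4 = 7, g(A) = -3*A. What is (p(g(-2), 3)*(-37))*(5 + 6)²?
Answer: 125356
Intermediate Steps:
p(H, b) = -28 (p(H, b) = -4*7 = -28)
(p(g(-2), 3)*(-37))*(5 + 6)² = (-28*(-37))*(5 + 6)² = 1036*11² = 1036*121 = 125356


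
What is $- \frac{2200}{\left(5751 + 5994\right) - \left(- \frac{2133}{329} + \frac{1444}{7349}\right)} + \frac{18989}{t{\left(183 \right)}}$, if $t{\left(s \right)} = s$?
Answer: $\frac{269275849705777}{2599744480719} \approx 103.58$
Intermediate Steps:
$- \frac{2200}{\left(5751 + 5994\right) - \left(- \frac{2133}{329} + \frac{1444}{7349}\right)} + \frac{18989}{t{\left(183 \right)}} = - \frac{2200}{\left(5751 + 5994\right) - \left(- \frac{2133}{329} + \frac{1444}{7349}\right)} + \frac{18989}{183} = - \frac{2200}{11745 - - \frac{15200341}{2417821}} + 18989 \cdot \frac{1}{183} = - \frac{2200}{11745 + \left(- \frac{1444}{7349} + \frac{2133}{329}\right)} + \frac{18989}{183} = - \frac{2200}{11745 + \frac{15200341}{2417821}} + \frac{18989}{183} = - \frac{2200}{\frac{28412507986}{2417821}} + \frac{18989}{183} = \left(-2200\right) \frac{2417821}{28412507986} + \frac{18989}{183} = - \frac{2659603100}{14206253993} + \frac{18989}{183} = \frac{269275849705777}{2599744480719}$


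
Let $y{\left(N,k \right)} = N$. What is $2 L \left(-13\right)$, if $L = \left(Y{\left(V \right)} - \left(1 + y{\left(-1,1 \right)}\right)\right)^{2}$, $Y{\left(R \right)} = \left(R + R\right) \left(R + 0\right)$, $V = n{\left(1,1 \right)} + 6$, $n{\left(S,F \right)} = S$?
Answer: $-249704$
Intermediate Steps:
$V = 7$ ($V = 1 + 6 = 7$)
$Y{\left(R \right)} = 2 R^{2}$ ($Y{\left(R \right)} = 2 R R = 2 R^{2}$)
$L = 9604$ ($L = \left(2 \cdot 7^{2} - 0\right)^{2} = \left(2 \cdot 49 + \left(-1 + 1\right)\right)^{2} = \left(98 + 0\right)^{2} = 98^{2} = 9604$)
$2 L \left(-13\right) = 2 \cdot 9604 \left(-13\right) = 19208 \left(-13\right) = -249704$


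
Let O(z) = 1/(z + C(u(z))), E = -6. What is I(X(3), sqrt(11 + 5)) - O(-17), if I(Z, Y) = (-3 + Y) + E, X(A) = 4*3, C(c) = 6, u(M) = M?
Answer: -54/11 ≈ -4.9091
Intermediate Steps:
X(A) = 12
I(Z, Y) = -9 + Y (I(Z, Y) = (-3 + Y) - 6 = -9 + Y)
O(z) = 1/(6 + z) (O(z) = 1/(z + 6) = 1/(6 + z))
I(X(3), sqrt(11 + 5)) - O(-17) = (-9 + sqrt(11 + 5)) - 1/(6 - 17) = (-9 + sqrt(16)) - 1/(-11) = (-9 + 4) - 1*(-1/11) = -5 + 1/11 = -54/11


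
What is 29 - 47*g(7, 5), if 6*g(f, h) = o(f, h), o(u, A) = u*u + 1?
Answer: -1088/3 ≈ -362.67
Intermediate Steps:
o(u, A) = 1 + u² (o(u, A) = u² + 1 = 1 + u²)
g(f, h) = ⅙ + f²/6 (g(f, h) = (1 + f²)/6 = ⅙ + f²/6)
29 - 47*g(7, 5) = 29 - 47*(⅙ + (⅙)*7²) = 29 - 47*(⅙ + (⅙)*49) = 29 - 47*(⅙ + 49/6) = 29 - 47*25/3 = 29 - 1175/3 = -1088/3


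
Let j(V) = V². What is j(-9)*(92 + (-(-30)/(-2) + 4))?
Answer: 6561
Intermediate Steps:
j(-9)*(92 + (-(-30)/(-2) + 4)) = (-9)²*(92 + (-(-30)/(-2) + 4)) = 81*(92 + (-(-30)*(-1)/2 + 4)) = 81*(92 + (-6*5/2 + 4)) = 81*(92 + (-15 + 4)) = 81*(92 - 11) = 81*81 = 6561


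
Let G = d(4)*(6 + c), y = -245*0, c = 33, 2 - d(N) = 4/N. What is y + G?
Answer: 39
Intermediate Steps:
d(N) = 2 - 4/N
y = 0
G = 39 (G = (2 - 4/4)*(6 + 33) = (2 - 4*1/4)*39 = (2 - 1)*39 = 1*39 = 39)
y + G = 0 + 39 = 39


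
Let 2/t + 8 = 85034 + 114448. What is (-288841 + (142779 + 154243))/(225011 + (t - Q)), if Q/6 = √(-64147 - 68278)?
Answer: 4577862592405365219/125921822617827134341 + 1220703679073835*I*√5297/251843645235654268682 ≈ 0.036355 + 0.00035277*I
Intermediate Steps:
Q = 30*I*√5297 (Q = 6*√(-64147 - 68278) = 6*√(-132425) = 6*(5*I*√5297) = 30*I*√5297 ≈ 2183.4*I)
t = 1/99737 (t = 2/(-8 + (85034 + 114448)) = 2/(-8 + 199482) = 2/199474 = 2*(1/199474) = 1/99737 ≈ 1.0026e-5)
(-288841 + (142779 + 154243))/(225011 + (t - Q)) = (-288841 + (142779 + 154243))/(225011 + (1/99737 - 30*I*√5297)) = (-288841 + 297022)/(225011 + (1/99737 - 30*I*√5297)) = 8181/(22441922108/99737 - 30*I*√5297)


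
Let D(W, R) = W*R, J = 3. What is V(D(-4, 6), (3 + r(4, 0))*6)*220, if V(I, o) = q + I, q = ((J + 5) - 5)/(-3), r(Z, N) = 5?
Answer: -5500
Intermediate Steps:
D(W, R) = R*W
q = -1 (q = ((3 + 5) - 5)/(-3) = (8 - 5)*(-⅓) = 3*(-⅓) = -1)
V(I, o) = -1 + I
V(D(-4, 6), (3 + r(4, 0))*6)*220 = (-1 + 6*(-4))*220 = (-1 - 24)*220 = -25*220 = -5500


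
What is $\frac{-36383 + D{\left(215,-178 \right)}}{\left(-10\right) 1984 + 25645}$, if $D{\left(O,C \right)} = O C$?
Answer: $- \frac{74653}{5805} \approx -12.86$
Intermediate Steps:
$D{\left(O,C \right)} = C O$
$\frac{-36383 + D{\left(215,-178 \right)}}{\left(-10\right) 1984 + 25645} = \frac{-36383 - 38270}{\left(-10\right) 1984 + 25645} = \frac{-36383 - 38270}{-19840 + 25645} = - \frac{74653}{5805}$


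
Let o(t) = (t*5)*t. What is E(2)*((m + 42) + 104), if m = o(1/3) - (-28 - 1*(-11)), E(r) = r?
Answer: 2944/9 ≈ 327.11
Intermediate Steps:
o(t) = 5*t**2 (o(t) = (5*t)*t = 5*t**2)
m = 158/9 (m = 5*(1/3)**2 - (-28 - 1*(-11)) = 5*(1/3)**2 - (-28 + 11) = 5*(1/9) - 1*(-17) = 5/9 + 17 = 158/9 ≈ 17.556)
E(2)*((m + 42) + 104) = 2*((158/9 + 42) + 104) = 2*(536/9 + 104) = 2*(1472/9) = 2944/9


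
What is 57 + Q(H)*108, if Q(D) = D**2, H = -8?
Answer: 6969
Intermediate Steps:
57 + Q(H)*108 = 57 + (-8)**2*108 = 57 + 64*108 = 57 + 6912 = 6969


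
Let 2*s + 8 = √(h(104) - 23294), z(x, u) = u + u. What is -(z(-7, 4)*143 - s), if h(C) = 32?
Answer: -1148 + I*√23262/2 ≈ -1148.0 + 76.259*I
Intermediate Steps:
z(x, u) = 2*u
s = -4 + I*√23262/2 (s = -4 + √(32 - 23294)/2 = -4 + √(-23262)/2 = -4 + (I*√23262)/2 = -4 + I*√23262/2 ≈ -4.0 + 76.259*I)
-(z(-7, 4)*143 - s) = -((2*4)*143 - (-4 + I*√23262/2)) = -(8*143 + (4 - I*√23262/2)) = -(1144 + (4 - I*√23262/2)) = -(1148 - I*√23262/2) = -1148 + I*√23262/2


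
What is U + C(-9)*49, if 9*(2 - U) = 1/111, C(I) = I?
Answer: -438562/999 ≈ -439.00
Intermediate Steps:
U = 1997/999 (U = 2 - 1/9/111 = 2 - 1/9*1/111 = 2 - 1/999 = 1997/999 ≈ 1.9990)
U + C(-9)*49 = 1997/999 - 9*49 = 1997/999 - 441 = -438562/999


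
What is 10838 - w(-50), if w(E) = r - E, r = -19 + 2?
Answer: 10805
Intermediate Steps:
r = -17
w(E) = -17 - E
10838 - w(-50) = 10838 - (-17 - 1*(-50)) = 10838 - (-17 + 50) = 10838 - 1*33 = 10838 - 33 = 10805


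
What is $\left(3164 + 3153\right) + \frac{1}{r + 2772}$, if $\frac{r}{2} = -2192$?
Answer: $\frac{10183003}{1612} \approx 6317.0$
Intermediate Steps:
$r = -4384$ ($r = 2 \left(-2192\right) = -4384$)
$\left(3164 + 3153\right) + \frac{1}{r + 2772} = \left(3164 + 3153\right) + \frac{1}{-4384 + 2772} = 6317 + \frac{1}{-1612} = 6317 - \frac{1}{1612} = \frac{10183003}{1612}$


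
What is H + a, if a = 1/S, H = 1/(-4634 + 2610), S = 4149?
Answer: -2125/8397576 ≈ -0.00025305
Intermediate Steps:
H = -1/2024 (H = 1/(-2024) = -1/2024 ≈ -0.00049407)
a = 1/4149 ≈ 0.00024102
H + a = -1/2024 + 1/4149 = -2125/8397576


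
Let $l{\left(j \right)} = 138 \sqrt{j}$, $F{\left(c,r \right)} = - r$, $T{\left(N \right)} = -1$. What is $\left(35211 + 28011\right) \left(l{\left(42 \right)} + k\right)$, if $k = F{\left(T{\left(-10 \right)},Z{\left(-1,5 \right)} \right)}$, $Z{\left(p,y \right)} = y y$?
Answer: $-1580550 + 8724636 \sqrt{42} \approx 5.4962 \cdot 10^{7}$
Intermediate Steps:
$Z{\left(p,y \right)} = y^{2}$
$k = -25$ ($k = - 5^{2} = \left(-1\right) 25 = -25$)
$\left(35211 + 28011\right) \left(l{\left(42 \right)} + k\right) = \left(35211 + 28011\right) \left(138 \sqrt{42} - 25\right) = 63222 \left(-25 + 138 \sqrt{42}\right) = -1580550 + 8724636 \sqrt{42}$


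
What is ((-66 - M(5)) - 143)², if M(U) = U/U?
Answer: 44100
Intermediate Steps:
M(U) = 1
((-66 - M(5)) - 143)² = ((-66 - 1*1) - 143)² = ((-66 - 1) - 143)² = (-67 - 143)² = (-210)² = 44100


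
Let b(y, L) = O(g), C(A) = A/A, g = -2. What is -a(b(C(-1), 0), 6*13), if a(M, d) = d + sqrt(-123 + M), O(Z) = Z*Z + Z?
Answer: -78 - 11*I ≈ -78.0 - 11.0*I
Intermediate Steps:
O(Z) = Z + Z**2 (O(Z) = Z**2 + Z = Z + Z**2)
C(A) = 1
b(y, L) = 2 (b(y, L) = -2*(1 - 2) = -2*(-1) = 2)
-a(b(C(-1), 0), 6*13) = -(6*13 + sqrt(-123 + 2)) = -(78 + sqrt(-121)) = -(78 + 11*I) = -78 - 11*I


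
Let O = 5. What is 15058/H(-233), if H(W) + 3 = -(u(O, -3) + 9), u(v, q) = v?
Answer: -15058/17 ≈ -885.76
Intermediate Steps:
H(W) = -17 (H(W) = -3 - (5 + 9) = -3 - 1*14 = -3 - 14 = -17)
15058/H(-233) = 15058/(-17) = 15058*(-1/17) = -15058/17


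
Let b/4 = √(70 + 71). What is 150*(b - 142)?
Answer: -21300 + 600*√141 ≈ -14175.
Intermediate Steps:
b = 4*√141 (b = 4*√(70 + 71) = 4*√141 ≈ 47.497)
150*(b - 142) = 150*(4*√141 - 142) = 150*(-142 + 4*√141) = -21300 + 600*√141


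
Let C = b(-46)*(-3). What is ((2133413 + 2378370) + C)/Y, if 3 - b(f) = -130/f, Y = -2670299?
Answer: -103770997/61416877 ≈ -1.6896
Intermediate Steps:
b(f) = 3 + 130/f (b(f) = 3 - (-130)/f = 3 + 130/f)
C = -12/23 (C = (3 + 130/(-46))*(-3) = (3 + 130*(-1/46))*(-3) = (3 - 65/23)*(-3) = (4/23)*(-3) = -12/23 ≈ -0.52174)
((2133413 + 2378370) + C)/Y = ((2133413 + 2378370) - 12/23)/(-2670299) = (4511783 - 12/23)*(-1/2670299) = (103770997/23)*(-1/2670299) = -103770997/61416877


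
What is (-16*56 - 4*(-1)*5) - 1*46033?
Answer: -46909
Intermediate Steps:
(-16*56 - 4*(-1)*5) - 1*46033 = (-896 + 4*5) - 46033 = (-896 + 20) - 46033 = -876 - 46033 = -46909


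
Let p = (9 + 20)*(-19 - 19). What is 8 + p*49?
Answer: -53990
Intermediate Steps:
p = -1102 (p = 29*(-38) = -1102)
8 + p*49 = 8 - 1102*49 = 8 - 53998 = -53990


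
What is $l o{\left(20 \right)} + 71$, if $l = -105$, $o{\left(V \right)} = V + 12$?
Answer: $-3289$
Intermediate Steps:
$o{\left(V \right)} = 12 + V$
$l o{\left(20 \right)} + 71 = - 105 \left(12 + 20\right) + 71 = \left(-105\right) 32 + 71 = -3360 + 71 = -3289$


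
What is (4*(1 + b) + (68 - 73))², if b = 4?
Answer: 225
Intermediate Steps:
(4*(1 + b) + (68 - 73))² = (4*(1 + 4) + (68 - 73))² = (4*5 - 5)² = (20 - 5)² = 15² = 225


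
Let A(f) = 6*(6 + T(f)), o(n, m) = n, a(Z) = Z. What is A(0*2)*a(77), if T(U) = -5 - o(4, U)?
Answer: -1386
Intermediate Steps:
T(U) = -9 (T(U) = -5 - 1*4 = -5 - 4 = -9)
A(f) = -18 (A(f) = 6*(6 - 9) = 6*(-3) = -18)
A(0*2)*a(77) = -18*77 = -1386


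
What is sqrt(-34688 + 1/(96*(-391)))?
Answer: I*sqrt(3054606412074)/9384 ≈ 186.25*I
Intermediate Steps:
sqrt(-34688 + 1/(96*(-391))) = sqrt(-34688 + 1/(-37536)) = sqrt(-34688 - 1/37536) = sqrt(-1302048769/37536) = I*sqrt(3054606412074)/9384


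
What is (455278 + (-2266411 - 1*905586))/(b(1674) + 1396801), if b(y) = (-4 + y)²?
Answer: -2716719/4185701 ≈ -0.64905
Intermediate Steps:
(455278 + (-2266411 - 1*905586))/(b(1674) + 1396801) = (455278 + (-2266411 - 1*905586))/((-4 + 1674)² + 1396801) = (455278 + (-2266411 - 905586))/(1670² + 1396801) = (455278 - 3171997)/(2788900 + 1396801) = -2716719/4185701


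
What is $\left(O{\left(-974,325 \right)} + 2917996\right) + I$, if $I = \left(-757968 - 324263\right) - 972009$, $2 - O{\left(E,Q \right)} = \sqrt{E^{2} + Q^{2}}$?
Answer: $863758 - \sqrt{1054301} \approx 8.6273 \cdot 10^{5}$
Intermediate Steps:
$O{\left(E,Q \right)} = 2 - \sqrt{E^{2} + Q^{2}}$
$I = -2054240$ ($I = -1082231 - 972009 = -2054240$)
$\left(O{\left(-974,325 \right)} + 2917996\right) + I = \left(\left(2 - \sqrt{\left(-974\right)^{2} + 325^{2}}\right) + 2917996\right) - 2054240 = \left(\left(2 - \sqrt{948676 + 105625}\right) + 2917996\right) - 2054240 = \left(\left(2 - \sqrt{1054301}\right) + 2917996\right) - 2054240 = \left(2917998 - \sqrt{1054301}\right) - 2054240 = 863758 - \sqrt{1054301}$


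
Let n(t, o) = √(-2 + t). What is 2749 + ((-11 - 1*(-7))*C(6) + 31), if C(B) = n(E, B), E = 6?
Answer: 2772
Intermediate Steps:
C(B) = 2 (C(B) = √(-2 + 6) = √4 = 2)
2749 + ((-11 - 1*(-7))*C(6) + 31) = 2749 + ((-11 - 1*(-7))*2 + 31) = 2749 + ((-11 + 7)*2 + 31) = 2749 + (-4*2 + 31) = 2749 + (-8 + 31) = 2749 + 23 = 2772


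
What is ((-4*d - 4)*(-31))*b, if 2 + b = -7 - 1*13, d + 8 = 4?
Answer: 8184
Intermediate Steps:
d = -4 (d = -8 + 4 = -4)
b = -22 (b = -2 + (-7 - 1*13) = -2 + (-7 - 13) = -2 - 20 = -22)
((-4*d - 4)*(-31))*b = ((-4*(-4) - 4)*(-31))*(-22) = ((16 - 4)*(-31))*(-22) = (12*(-31))*(-22) = -372*(-22) = 8184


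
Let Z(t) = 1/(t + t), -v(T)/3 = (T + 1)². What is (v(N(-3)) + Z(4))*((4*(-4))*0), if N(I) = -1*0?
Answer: 0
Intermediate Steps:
N(I) = 0
v(T) = -3*(1 + T)² (v(T) = -3*(T + 1)² = -3*(1 + T)²)
Z(t) = 1/(2*t)
(v(N(-3)) + Z(4))*((4*(-4))*0) = (-3*(1 + 0)² + (½)/4)*((4*(-4))*0) = (-3*1² + (½)*(¼))*(-16*0) = (-3*1 + ⅛)*0 = (-3 + ⅛)*0 = -23/8*0 = 0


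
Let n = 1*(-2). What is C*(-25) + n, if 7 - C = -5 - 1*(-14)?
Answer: 48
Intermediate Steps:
C = -2 (C = 7 - (-5 - 1*(-14)) = 7 - (-5 + 14) = 7 - 1*9 = 7 - 9 = -2)
n = -2
C*(-25) + n = -2*(-25) - 2 = 50 - 2 = 48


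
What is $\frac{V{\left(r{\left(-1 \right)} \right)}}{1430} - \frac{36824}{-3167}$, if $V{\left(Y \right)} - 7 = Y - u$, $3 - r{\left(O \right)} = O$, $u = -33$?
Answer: $\frac{2399894}{205855} \approx 11.658$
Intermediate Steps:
$r{\left(O \right)} = 3 - O$
$V{\left(Y \right)} = 40 + Y$ ($V{\left(Y \right)} = 7 + \left(Y - -33\right) = 7 + \left(Y + 33\right) = 7 + \left(33 + Y\right) = 40 + Y$)
$\frac{V{\left(r{\left(-1 \right)} \right)}}{1430} - \frac{36824}{-3167} = \frac{40 + \left(3 - -1\right)}{1430} - \frac{36824}{-3167} = \left(40 + \left(3 + 1\right)\right) \frac{1}{1430} - - \frac{36824}{3167} = \left(40 + 4\right) \frac{1}{1430} + \frac{36824}{3167} = 44 \cdot \frac{1}{1430} + \frac{36824}{3167} = \frac{2}{65} + \frac{36824}{3167} = \frac{2399894}{205855}$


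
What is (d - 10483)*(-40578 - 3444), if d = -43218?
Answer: 2364025422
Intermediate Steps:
(d - 10483)*(-40578 - 3444) = (-43218 - 10483)*(-40578 - 3444) = -53701*(-44022) = 2364025422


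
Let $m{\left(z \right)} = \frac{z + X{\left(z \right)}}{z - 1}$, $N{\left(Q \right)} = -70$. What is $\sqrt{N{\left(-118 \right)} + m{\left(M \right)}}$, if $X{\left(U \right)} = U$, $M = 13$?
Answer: $\frac{i \sqrt{2442}}{6} \approx 8.2361 i$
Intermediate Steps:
$m{\left(z \right)} = \frac{2 z}{-1 + z}$ ($m{\left(z \right)} = \frac{z + z}{z - 1} = \frac{2 z}{-1 + z}$)
$\sqrt{N{\left(-118 \right)} + m{\left(M \right)}} = \sqrt{-70 + 2 \cdot 13 \frac{1}{-1 + 13}} = \sqrt{-70 + 2 \cdot 13 \cdot \frac{1}{12}} = \sqrt{-70 + \frac{13}{6}} = \sqrt{- \frac{407}{6}} = \frac{i \sqrt{2442}}{6}$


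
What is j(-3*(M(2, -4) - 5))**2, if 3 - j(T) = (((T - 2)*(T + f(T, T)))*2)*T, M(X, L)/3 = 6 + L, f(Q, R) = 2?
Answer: 1089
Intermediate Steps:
M(X, L) = 18 + 3*L (M(X, L) = 3*(6 + L) = 18 + 3*L)
j(T) = 3 - 2*T*(-2 + T)*(2 + T) (j(T) = 3 - ((T - 2)*(T + 2))*2*T = 3 - ((-2 + T)*(2 + T))*2*T = 3 - 2*(-2 + T)*(2 + T)*T = 3 - 2*T*(-2 + T)*(2 + T))
j(-3*(M(2, -4) - 5))**2 = (3 - 2*(-27*((18 + 3*(-4)) - 5)**3) + 8*(-3*((18 + 3*(-4)) - 5)))**2 = (3 - 2*(-27*((18 - 12) - 5)**3) + 8*(-3*((18 - 12) - 5)))**2 = (3 - 2*(-27*(6 - 5)**3) + 8*(-3*(6 - 5)))**2 = (3 - 2*(-3*1)**3 + 8*(-3*1))**2 = (3 - 2*(-3)**3 + 8*(-3))**2 = (3 - 2*(-27) - 24)**2 = (3 + 54 - 24)**2 = 33**2 = 1089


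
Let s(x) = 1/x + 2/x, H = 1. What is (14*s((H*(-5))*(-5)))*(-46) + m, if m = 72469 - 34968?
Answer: 935593/25 ≈ 37424.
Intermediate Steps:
s(x) = 3/x (s(x) = 1/x + 2/x = 3/x)
m = 37501
(14*s((H*(-5))*(-5)))*(-46) + m = (14*(3/(((1*(-5))*(-5)))))*(-46) + 37501 = (14*(3/((-5*(-5)))))*(-46) + 37501 = (14*(3/25))*(-46) + 37501 = (42/25)*(-46) + 37501 = -1932/25 + 37501 = 935593/25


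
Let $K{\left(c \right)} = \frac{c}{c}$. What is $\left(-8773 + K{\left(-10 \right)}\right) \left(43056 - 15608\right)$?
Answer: $-240773856$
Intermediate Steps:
$K{\left(c \right)} = 1$
$\left(-8773 + K{\left(-10 \right)}\right) \left(43056 - 15608\right) = \left(-8773 + 1\right) \left(43056 - 15608\right) = \left(-8772\right) 27448 = -240773856$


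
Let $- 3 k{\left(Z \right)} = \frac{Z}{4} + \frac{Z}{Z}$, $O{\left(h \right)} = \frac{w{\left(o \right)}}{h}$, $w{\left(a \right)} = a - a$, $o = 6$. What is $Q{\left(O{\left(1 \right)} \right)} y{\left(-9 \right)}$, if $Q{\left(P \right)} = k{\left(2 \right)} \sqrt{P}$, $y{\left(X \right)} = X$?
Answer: $0$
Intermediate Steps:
$w{\left(a \right)} = 0$
$O{\left(h \right)} = 0$ ($O{\left(h \right)} = \frac{0}{h} = 0$)
$k{\left(Z \right)} = - \frac{1}{3} - \frac{Z}{12}$ ($k{\left(Z \right)} = - \frac{\frac{Z}{4} + \frac{Z}{Z}}{3} = - \frac{Z \frac{1}{4} + 1}{3} = - \frac{\frac{Z}{4} + 1}{3} = - \frac{1 + \frac{Z}{4}}{3} = - \frac{1}{3} - \frac{Z}{12}$)
$Q{\left(P \right)} = - \frac{\sqrt{P}}{2}$ ($Q{\left(P \right)} = \left(- \frac{1}{3} - \frac{1}{6}\right) \sqrt{P} = - \frac{\sqrt{P}}{2}$)
$Q{\left(O{\left(1 \right)} \right)} y{\left(-9 \right)} = - \frac{\sqrt{0}}{2} \left(-9\right) = \left(- \frac{1}{2}\right) 0 \left(-9\right) = 0 \left(-9\right) = 0$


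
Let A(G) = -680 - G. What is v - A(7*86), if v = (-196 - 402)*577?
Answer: -343764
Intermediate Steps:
v = -345046 (v = -598*577 = -345046)
v - A(7*86) = -345046 - (-680 - 7*86) = -345046 - (-680 - 1*602) = -345046 - (-680 - 602) = -345046 - 1*(-1282) = -345046 + 1282 = -343764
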